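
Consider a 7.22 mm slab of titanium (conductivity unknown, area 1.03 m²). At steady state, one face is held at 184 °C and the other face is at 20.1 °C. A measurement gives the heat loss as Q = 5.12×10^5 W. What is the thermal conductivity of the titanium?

k = 21.9 W/m·K

ΣR = ΔT/Q = |184 − 20.1|/5.12×10^5 = 3.201×10^-4 K/W
L/(kA) = 3.201×10^-4 ⇒ k = 0.00722/(3.201×10^-4·1.03) = 21.9 W/m·K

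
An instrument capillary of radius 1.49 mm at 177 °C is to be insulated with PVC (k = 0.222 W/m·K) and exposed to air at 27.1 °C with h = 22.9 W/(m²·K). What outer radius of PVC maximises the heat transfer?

For a cylinder, r_cr = k_ins/h = 0.222/22.9 = 0.00969 m = 0.969 cm

r_cr = 0.969 cm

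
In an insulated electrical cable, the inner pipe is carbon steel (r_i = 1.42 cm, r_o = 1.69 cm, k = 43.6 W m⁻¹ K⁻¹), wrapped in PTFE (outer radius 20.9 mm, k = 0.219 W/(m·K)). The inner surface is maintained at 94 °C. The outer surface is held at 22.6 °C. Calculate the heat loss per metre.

Resistance network (inner→outer):
  R'_carbon steel = ln(0.0169/0.0142)/(2πk) = 0.1741/(2π·43.6) = 6.354×10^-4 m·K/W
  R'_PTFE = ln(0.0209/0.0169)/(2πk) = 0.2124/(2π·0.219) = 0.1544 m·K/W
ΣR = 6.354×10^-4 + 0.1544 = 0.1550 m·K/W
Q' = ΔT/ΣR = (94 °C − 22.6 °C)/0.1550 = 461 W/m

Q' = 461 W/m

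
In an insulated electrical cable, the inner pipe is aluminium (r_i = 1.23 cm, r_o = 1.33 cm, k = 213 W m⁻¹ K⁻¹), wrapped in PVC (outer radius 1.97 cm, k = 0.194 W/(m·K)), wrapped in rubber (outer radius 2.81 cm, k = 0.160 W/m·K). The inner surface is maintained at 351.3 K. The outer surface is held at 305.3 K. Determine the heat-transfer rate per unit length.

Series thermal resistances, inner to outer:
  R'_aluminium = ln(0.0133/0.0123)/(2πk) = 0.07816/(2π·213) = 5.841×10^-5 m·K/W
  R'_PVC = ln(0.0197/0.0133)/(2πk) = 0.3929/(2π·0.194) = 0.3223 m·K/W
  R'_rubber = ln(0.0281/0.0197)/(2πk) = 0.3552/(2π·0.160) = 0.3533 m·K/W
ΣR = 5.841×10^-5 + 0.3223 + 0.3533 = 0.6757 m·K/W
Q' = ΔT/ΣR = (351.3 K − 305.3 K)/0.6757 = 68.1 W/m

Q' = 68.1 W/m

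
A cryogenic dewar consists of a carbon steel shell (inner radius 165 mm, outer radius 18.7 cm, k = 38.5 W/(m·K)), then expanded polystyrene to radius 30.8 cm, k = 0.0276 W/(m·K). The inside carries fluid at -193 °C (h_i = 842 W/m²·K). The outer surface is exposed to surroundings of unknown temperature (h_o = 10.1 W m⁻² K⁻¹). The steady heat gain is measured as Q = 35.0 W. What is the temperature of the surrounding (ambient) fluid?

T_out = 22.1 °C

Sum the resistances:
  R_conv,in = 1/(4πr²h) = 1/(4π·0.165²·842) = 0.003471 K/W
  R_carbon steel = (1/0.165 − 1/0.187)/(4πk) = 0.7130/(4π·38.5) = 0.001474 K/W
  R_expanded polystyrene = (1/0.187 − 1/0.308)/(4πk) = 2.101/(4π·0.0276) = 6.057 K/W
  R_conv,out = 1/(4πr²h) = 1/(4π·0.308²·10.1) = 0.08306 K/W
ΣR = 6.145 K/W
ΔT = Q·ΣR = 35.0 × 6.145 = 215.1 K
Heat flows inward, so T_out = T_in + ΔT = -193 + 215.1 = 22.1 °C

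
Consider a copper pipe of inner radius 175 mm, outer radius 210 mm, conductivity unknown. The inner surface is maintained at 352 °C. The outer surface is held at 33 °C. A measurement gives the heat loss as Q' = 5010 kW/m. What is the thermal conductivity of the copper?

ΣR = ΔT/Q' = |352 − 33|/5.01×10^6 = 6.367×10^-5 m·K/W
ln(r₂/r₁)/(2πk) = 6.367×10^-5 ⇒ k = 0.1823/(2π·6.367×10^-5) = 456 W/m·K

k = 456 W/m·K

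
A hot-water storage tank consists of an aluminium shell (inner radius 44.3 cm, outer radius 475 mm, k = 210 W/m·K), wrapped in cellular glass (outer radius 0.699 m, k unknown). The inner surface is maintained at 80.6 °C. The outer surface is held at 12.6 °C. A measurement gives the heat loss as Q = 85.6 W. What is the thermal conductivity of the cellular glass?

ΣR = ΔT/Q = |80.6 − 12.6|/85.6 = 0.7944 K/W
Known resistances:
  R_aluminium = (1/0.443 − 1/0.475)/(4πk) = 0.1521/(4π·210) = 5.763×10^-5 K/W
R_cellular glass = ΣR − ΣR_known = 0.7944 − 5.763×10^-5 = 0.7943 K/W
(1/r₁−1/r₂)/(4πk) = 0.7943 ⇒ k = 0.6746/(4π·0.7943) = 0.0676 W/m·K

k = 0.0676 W/m·K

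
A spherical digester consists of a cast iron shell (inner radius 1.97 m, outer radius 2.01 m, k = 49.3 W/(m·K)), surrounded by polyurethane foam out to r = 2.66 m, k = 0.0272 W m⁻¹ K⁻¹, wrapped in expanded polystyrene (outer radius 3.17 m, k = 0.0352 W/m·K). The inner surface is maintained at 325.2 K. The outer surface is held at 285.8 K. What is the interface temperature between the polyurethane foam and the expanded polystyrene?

Resistance network (inner→outer):
  R_cast iron = (1/1.97 − 1/2.01)/(4πk) = 0.01010/(4π·49.3) = 1.631×10^-5 K/W
  R_polyurethane foam = (1/2.01 − 1/2.66)/(4πk) = 0.1216/(4π·0.0272) = 0.3557 K/W
  R_expanded polystyrene = (1/2.66 − 1/3.17)/(4πk) = 0.06048/(4π·0.0352) = 0.1367 K/W
ΣR = 1.631×10^-5 + 0.3557 + 0.1367 = 0.4924 K/W
Q = ΔT/ΣR = (325.2 K − 285.8 K)/0.4924 = 80.02 W
From the inner boundary to the polyurethane foam/expanded polystyrene interface, ΣR_partial = 0.3557 K/W.
T_interface = T_in − Q·ΣR_partial = 325.2 K − (80.02)(0.3557) = 296.7 K

T = 296.7 K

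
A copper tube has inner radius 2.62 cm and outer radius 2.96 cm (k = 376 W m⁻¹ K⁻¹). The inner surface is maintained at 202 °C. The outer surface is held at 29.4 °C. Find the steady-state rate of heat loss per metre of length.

Q' = 2πk·ΔT/ln(r₂/r₁) = 2π × 376 × 172.6 / ln(0.0296/0.0262) = 3.34×10^6 W/m

Q' = 3.34×10^6 W/m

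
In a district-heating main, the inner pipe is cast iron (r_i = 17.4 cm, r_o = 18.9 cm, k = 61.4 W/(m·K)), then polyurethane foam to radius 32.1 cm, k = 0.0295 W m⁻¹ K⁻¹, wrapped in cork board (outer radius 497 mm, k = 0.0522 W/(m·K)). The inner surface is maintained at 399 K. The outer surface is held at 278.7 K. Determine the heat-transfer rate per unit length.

Series thermal resistances, inner to outer:
  R'_cast iron = ln(0.189/0.174)/(2πk) = 0.08269/(2π·61.4) = 2.143×10^-4 m·K/W
  R'_polyurethane foam = ln(0.321/0.189)/(2πk) = 0.5297/(2π·0.0295) = 2.858 m·K/W
  R'_cork board = ln(0.497/0.321)/(2πk) = 0.4371/(2π·0.0522) = 1.333 m·K/W
ΣR = 2.143×10^-4 + 2.858 + 1.333 = 4.191 m·K/W
Q' = ΔT/ΣR = (399 K − 278.7 K)/4.191 = 28.7 W/m

Q' = 28.7 W/m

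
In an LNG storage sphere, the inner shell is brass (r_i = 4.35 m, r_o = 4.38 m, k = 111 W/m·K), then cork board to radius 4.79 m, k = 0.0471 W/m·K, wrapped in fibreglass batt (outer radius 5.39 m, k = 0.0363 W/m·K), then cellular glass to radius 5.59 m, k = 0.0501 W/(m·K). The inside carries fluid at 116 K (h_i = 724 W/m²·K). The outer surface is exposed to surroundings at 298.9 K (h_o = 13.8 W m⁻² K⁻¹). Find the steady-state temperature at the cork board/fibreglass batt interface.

Treat each layer as a resistance in series:
  R_conv,in = 1/(4πr²h) = 1/(4π·4.35²·724) = 5.809×10^-6 K/W
  R_brass = (1/4.35 − 1/4.38)/(4πk) = 0.001575/(4π·111) = 1.129×10^-6 K/W
  R_cork board = (1/4.38 − 1/4.79)/(4πk) = 0.01954/(4π·0.0471) = 0.03302 K/W
  R_fibreglass batt = (1/4.79 − 1/5.39)/(4πk) = 0.02324/(4π·0.0363) = 0.05095 K/W
  R_cellular glass = (1/5.39 − 1/5.59)/(4πk) = 0.006638/(4π·0.0501) = 0.01054 K/W
  R_conv,out = 1/(4πr²h) = 1/(4π·5.59²·13.8) = 1.845×10^-4 K/W
ΣR = 5.809×10^-6 + 1.129×10^-6 + 0.03302 + 0.05095 + 0.01054 + 1.845×10^-4 = 0.09470 K/W
Q = ΔT/ΣR = (116 K − 298.9 K)/0.09470 = -1931 W
From the inner boundary to the cork board/fibreglass batt interface, ΣR_partial = 0.03303 K/W.
T_interface = T_in − Q·ΣR_partial = 116 K − (-1931)(0.03303) = 179.8 K

T = 179.8 K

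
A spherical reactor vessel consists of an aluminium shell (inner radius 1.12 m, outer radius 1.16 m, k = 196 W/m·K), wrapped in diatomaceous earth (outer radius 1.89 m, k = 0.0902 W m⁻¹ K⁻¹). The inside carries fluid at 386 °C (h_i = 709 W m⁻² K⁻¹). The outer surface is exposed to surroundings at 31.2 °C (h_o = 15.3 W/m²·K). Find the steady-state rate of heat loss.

Q = 1200 W

Resistance network (inner→outer):
  R_conv,in = 1/(4πr²h) = 1/(4π·1.12²·709) = 8.948×10^-5 K/W
  R_aluminium = (1/1.12 − 1/1.16)/(4πk) = 0.03079/(4π·196) = 1.250×10^-5 K/W
  R_diatomaceous earth = (1/1.16 − 1/1.89)/(4πk) = 0.3330/(4π·0.0902) = 0.2938 K/W
  R_conv,out = 1/(4πr²h) = 1/(4π·1.89²·15.3) = 0.001456 K/W
ΣR = 8.948×10^-5 + 1.250×10^-5 + 0.2938 + 0.001456 = 0.2954 K/W
Q = ΔT/ΣR = (386 °C − 31.2 °C)/0.2954 = 1200 W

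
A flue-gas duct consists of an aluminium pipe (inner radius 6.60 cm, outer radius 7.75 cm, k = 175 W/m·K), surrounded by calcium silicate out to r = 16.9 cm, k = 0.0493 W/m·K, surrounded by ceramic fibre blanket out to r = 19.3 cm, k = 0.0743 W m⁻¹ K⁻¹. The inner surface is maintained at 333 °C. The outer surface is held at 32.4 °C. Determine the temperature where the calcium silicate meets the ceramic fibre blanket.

T = 62.9 °C

Resistance network (inner→outer):
  R'_aluminium = ln(0.0775/0.0660)/(2πk) = 0.1606/(2π·175) = 1.461×10^-4 m·K/W
  R'_calcium silicate = ln(0.169/0.0775)/(2πk) = 0.7796/(2π·0.0493) = 2.517 m·K/W
  R'_ceramic fibre blanket = ln(0.193/0.169)/(2πk) = 0.1328/(2π·0.0743) = 0.2844 m·K/W
ΣR = 1.461×10^-4 + 2.517 + 0.2844 = 2.802 m·K/W
Q' = ΔT/ΣR = (333 °C − 32.4 °C)/2.802 = 107.3 W/m
From the inner boundary to the calcium silicate/ceramic fibre blanket interface, ΣR_partial = 2.517 m·K/W.
T_interface = T_in − Q'·ΣR_partial = 333 °C − (107.3)(2.517) = 62.9 °C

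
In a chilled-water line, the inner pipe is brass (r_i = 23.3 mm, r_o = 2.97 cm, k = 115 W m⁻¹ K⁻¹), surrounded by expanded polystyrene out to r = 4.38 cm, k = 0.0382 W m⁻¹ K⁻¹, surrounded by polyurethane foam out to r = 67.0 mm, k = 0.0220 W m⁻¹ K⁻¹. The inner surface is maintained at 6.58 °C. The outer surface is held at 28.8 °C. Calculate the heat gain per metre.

Q' = 4.73 W/m

Series thermal resistances, inner to outer:
  R'_brass = ln(0.0297/0.0233)/(2πk) = 0.2427/(2π·115) = 3.359×10^-4 m·K/W
  R'_expanded polystyrene = ln(0.0438/0.0297)/(2πk) = 0.3885/(2π·0.0382) = 1.619 m·K/W
  R'_polyurethane foam = ln(0.0670/0.0438)/(2πk) = 0.4251/(2π·0.0220) = 3.075 m·K/W
ΣR = 3.359×10^-4 + 1.619 + 3.075 = 4.694 m·K/W
Q' = ΔT/ΣR = (6.58 °C − 28.8 °C)/4.694 = -4.73 W/m
(Negative Q' ⇒ heat flows inward; heat gain = 4.73 W/m.)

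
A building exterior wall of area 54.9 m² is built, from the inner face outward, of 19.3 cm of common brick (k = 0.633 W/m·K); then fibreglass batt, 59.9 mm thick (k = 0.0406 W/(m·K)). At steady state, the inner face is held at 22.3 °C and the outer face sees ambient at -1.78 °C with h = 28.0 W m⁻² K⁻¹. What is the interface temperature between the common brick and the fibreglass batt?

Resistance network (inner→outer):
  R_common brick = L/(kA) = 0.193/(0.633·54.9) = 0.005554 K/W
  R_fibreglass batt = L/(kA) = 0.0599/(0.0406·54.9) = 0.02687 K/W
  R_conv,out = 1/(hA) = 1/(28.0·54.9) = 6.505×10^-4 K/W
ΣR = 0.005554 + 0.02687 + 6.505×10^-4 = 0.03307 K/W
Q = ΔT/ΣR = (22.3 °C − -1.78 °C)/0.03307 = 728.2 W
From the inner boundary to the common brick/fibreglass batt interface, ΣR_partial = 0.005554 K/W.
T_interface = T_in − Q·ΣR_partial = 22.3 °C − (728.2)(0.005554) = 18.3 °C

T = 18.3 °C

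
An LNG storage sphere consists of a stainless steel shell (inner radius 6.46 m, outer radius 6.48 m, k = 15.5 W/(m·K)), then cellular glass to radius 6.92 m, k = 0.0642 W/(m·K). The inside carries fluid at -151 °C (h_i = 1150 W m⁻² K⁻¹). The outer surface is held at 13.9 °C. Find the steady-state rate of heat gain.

Q = 13.6 kW

Resistance network (inner→outer):
  R_conv,in = 1/(4πr²h) = 1/(4π·6.46²·1150) = 1.658×10^-6 K/W
  R_stainless steel = (1/6.46 − 1/6.48)/(4πk) = 4.778×10^-4/(4π·15.5) = 2.453×10^-6 K/W
  R_cellular glass = (1/6.48 − 1/6.92)/(4πk) = 0.009812/(4π·0.0642) = 0.01216 K/W
ΣR = 1.658×10^-6 + 2.453×10^-6 + 0.01216 = 0.01216 K/W
Q = ΔT/ΣR = (-151 °C − 13.9 °C)/0.01216 = -13600 W
(Negative Q ⇒ heat flows inward; heat gain = 13600 W.)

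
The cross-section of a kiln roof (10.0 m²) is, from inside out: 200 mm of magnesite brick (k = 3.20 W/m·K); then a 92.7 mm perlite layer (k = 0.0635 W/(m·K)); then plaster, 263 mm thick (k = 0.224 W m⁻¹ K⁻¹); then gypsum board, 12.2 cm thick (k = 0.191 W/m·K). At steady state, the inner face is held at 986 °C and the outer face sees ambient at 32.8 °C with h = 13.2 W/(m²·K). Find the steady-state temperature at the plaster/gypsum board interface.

T = 232 °C

Series thermal resistances, inner to outer:
  R_magnesite brick = L/(kA) = 0.200/(3.20·10.0) = 0.006250 K/W
  R_perlite = L/(kA) = 0.0927/(0.0635·10.0) = 0.1460 K/W
  R_plaster = L/(kA) = 0.263/(0.224·10.0) = 0.1174 K/W
  R_gypsum board = L/(kA) = 0.122/(0.191·10.0) = 0.06387 K/W
  R_conv,out = 1/(hA) = 1/(13.2·10.0) = 0.007576 K/W
ΣR = 0.006250 + 0.1460 + 0.1174 + 0.06387 + 0.007576 = 0.3411 K/W
Q = ΔT/ΣR = (986 °C − 32.8 °C)/0.3411 = 2794 W
From the inner boundary to the plaster/gypsum board interface, ΣR_partial = 0.2697 K/W.
T_interface = T_in − Q·ΣR_partial = 986 °C − (2794)(0.2697) = 232 °C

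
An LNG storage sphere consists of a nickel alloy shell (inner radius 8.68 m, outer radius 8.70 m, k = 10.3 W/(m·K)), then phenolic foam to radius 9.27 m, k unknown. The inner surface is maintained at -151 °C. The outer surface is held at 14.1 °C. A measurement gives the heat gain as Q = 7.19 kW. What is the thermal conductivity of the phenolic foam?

k = 0.0245 W/m·K

ΣR = ΔT/Q = |-151 − 14.1|/7190 = 0.02296 K/W
Known resistances:
  R_nickel alloy = (1/8.68 − 1/8.70)/(4πk) = 2.648×10^-4/(4π·10.3) = 2.046×10^-6 K/W
R_phenolic foam = ΣR − ΣR_known = 0.02296 − 2.046×10^-6 = 0.02296 K/W
(1/r₁−1/r₂)/(4πk) = 0.02296 ⇒ k = 0.007068/(4π·0.02296) = 0.0245 W/m·K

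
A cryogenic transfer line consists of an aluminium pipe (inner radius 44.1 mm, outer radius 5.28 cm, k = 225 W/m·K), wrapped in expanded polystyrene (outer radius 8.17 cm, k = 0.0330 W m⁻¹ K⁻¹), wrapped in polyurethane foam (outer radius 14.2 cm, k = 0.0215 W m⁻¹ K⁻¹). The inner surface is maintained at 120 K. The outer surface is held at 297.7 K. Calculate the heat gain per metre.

Resistance network (inner→outer):
  R'_aluminium = ln(0.0528/0.0441)/(2πk) = 0.1801/(2π·225) = 1.274×10^-4 m·K/W
  R'_expanded polystyrene = ln(0.0817/0.0528)/(2πk) = 0.4365/(2π·0.0330) = 2.105 m·K/W
  R'_polyurethane foam = ln(0.142/0.0817)/(2πk) = 0.5528/(2π·0.0215) = 4.092 m·K/W
ΣR = 1.274×10^-4 + 2.105 + 4.092 = 6.197 m·K/W
Q' = ΔT/ΣR = (120 K − 297.7 K)/6.197 = -28.7 W/m
(Negative Q' ⇒ heat flows inward; heat gain = 28.7 W/m.)

Q' = 28.7 W/m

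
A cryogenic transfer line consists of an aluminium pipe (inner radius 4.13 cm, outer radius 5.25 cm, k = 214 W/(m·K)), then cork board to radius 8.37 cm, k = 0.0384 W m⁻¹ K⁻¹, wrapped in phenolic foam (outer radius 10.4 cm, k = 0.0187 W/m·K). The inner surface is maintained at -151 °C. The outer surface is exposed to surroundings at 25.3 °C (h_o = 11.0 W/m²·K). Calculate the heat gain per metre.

Q' = 45.0 W/m

Series thermal resistances, inner to outer:
  R'_aluminium = ln(0.0525/0.0413)/(2πk) = 0.2400/(2π·214) = 1.785×10^-4 m·K/W
  R'_cork board = ln(0.0837/0.0525)/(2πk) = 0.4664/(2π·0.0384) = 1.933 m·K/W
  R'_phenolic foam = ln(0.104/0.0837)/(2πk) = 0.2172/(2π·0.0187) = 1.848 m·K/W
  R'_conv,out = 1/(2πr h) = 1/(2π·0.104·11.0) = 0.1391 m·K/W
ΣR = 1.785×10^-4 + 1.933 + 1.848 + 0.1391 = 3.920 m·K/W
Q' = ΔT/ΣR = (-151 °C − 25.3 °C)/3.920 = -45.0 W/m
(Negative Q' ⇒ heat flows inward; heat gain = 45.0 W/m.)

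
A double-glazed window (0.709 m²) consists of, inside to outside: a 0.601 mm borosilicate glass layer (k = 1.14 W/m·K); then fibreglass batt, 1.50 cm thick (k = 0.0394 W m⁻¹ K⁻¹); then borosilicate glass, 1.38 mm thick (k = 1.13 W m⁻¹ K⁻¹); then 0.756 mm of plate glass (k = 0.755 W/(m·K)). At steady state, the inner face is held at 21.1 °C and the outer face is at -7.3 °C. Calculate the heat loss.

Series thermal resistances, inner to outer:
  R_borosilicate glass = L/(kA) = 6.01×10^-4/(1.14·0.709) = 7.436×10^-4 K/W
  R_fibreglass batt = L/(kA) = 0.0150/(0.0394·0.709) = 0.5370 K/W
  R_borosilicate glass = L/(kA) = 0.00138/(1.13·0.709) = 0.001722 K/W
  R_plate glass = L/(kA) = 7.56×10^-4/(0.755·0.709) = 0.001412 K/W
ΣR = 7.436×10^-4 + 0.5370 + 0.001722 + 0.001412 = 0.5409 K/W
Q = ΔT/ΣR = (21.1 °C − -7.3 °C)/0.5409 = 52.5 W

Q = 52.5 W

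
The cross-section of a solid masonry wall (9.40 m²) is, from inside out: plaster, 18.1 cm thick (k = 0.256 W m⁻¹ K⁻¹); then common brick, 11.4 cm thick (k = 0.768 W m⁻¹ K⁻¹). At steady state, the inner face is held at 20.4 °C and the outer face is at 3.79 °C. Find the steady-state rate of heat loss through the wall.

Series thermal resistances, inner to outer:
  R_plaster = L/(kA) = 0.181/(0.256·9.40) = 0.07522 K/W
  R_common brick = L/(kA) = 0.114/(0.768·9.40) = 0.01579 K/W
ΣR = 0.07522 + 0.01579 = 0.09101 K/W
Q = ΔT/ΣR = (20.4 °C − 3.79 °C)/0.09101 = 183 W

Q = 183 W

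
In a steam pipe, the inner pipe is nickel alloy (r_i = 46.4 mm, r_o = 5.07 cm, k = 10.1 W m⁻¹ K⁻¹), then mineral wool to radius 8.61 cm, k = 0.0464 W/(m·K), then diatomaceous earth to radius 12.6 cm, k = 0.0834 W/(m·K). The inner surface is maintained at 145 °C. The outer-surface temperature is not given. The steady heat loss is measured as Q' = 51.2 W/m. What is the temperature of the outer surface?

Sum the resistances:
  R'_nickel alloy = ln(0.0507/0.0464)/(2πk) = 0.08863/(2π·10.1) = 0.001397 m·K/W
  R'_mineral wool = ln(0.0861/0.0507)/(2πk) = 0.5296/(2π·0.0464) = 1.817 m·K/W
  R'_diatomaceous earth = ln(0.126/0.0861)/(2πk) = 0.3808/(2π·0.0834) = 0.7266 m·K/W
ΣR = 2.545 m·K/W
ΔT = Q'·ΣR = 51.2 × 2.545 = 130.3 K
Heat flows outward, so T_out = T_in − ΔT = 145 − 130.3 = 14.7 °C

T_out = 14.7 °C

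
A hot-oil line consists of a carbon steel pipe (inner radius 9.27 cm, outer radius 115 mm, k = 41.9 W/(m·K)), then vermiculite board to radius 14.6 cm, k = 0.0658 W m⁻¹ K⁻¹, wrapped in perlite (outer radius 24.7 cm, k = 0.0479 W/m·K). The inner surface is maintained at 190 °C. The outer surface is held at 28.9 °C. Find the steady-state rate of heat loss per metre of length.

Series thermal resistances, inner to outer:
  R'_carbon steel = ln(0.115/0.0927)/(2πk) = 0.2156/(2π·41.9) = 8.188×10^-4 m·K/W
  R'_vermiculite board = ln(0.146/0.115)/(2πk) = 0.2387/(2π·0.0658) = 0.5773 m·K/W
  R'_perlite = ln(0.247/0.146)/(2πk) = 0.5258/(2π·0.0479) = 1.747 m·K/W
ΣR = 8.188×10^-4 + 0.5773 + 1.747 = 2.325 m·K/W
Q' = ΔT/ΣR = (190 °C − 28.9 °C)/2.325 = 69.3 W/m

Q' = 69.3 W/m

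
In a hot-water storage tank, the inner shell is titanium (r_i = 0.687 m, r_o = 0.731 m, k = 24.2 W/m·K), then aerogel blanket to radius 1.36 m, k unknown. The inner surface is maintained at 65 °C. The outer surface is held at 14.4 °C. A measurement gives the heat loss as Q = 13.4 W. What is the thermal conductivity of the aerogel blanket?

k = 0.0133 W/m·K

ΣR = ΔT/Q = |65 − 14.4|/13.4 = 3.776 K/W
Known resistances:
  R_titanium = (1/0.687 − 1/0.731)/(4πk) = 0.08762/(4π·24.2) = 2.881×10^-4 K/W
R_aerogel blanket = ΣR − ΣR_known = 3.776 − 2.881×10^-4 = 3.776 K/W
(1/r₁−1/r₂)/(4πk) = 3.776 ⇒ k = 0.6327/(4π·3.776) = 0.0133 W/m·K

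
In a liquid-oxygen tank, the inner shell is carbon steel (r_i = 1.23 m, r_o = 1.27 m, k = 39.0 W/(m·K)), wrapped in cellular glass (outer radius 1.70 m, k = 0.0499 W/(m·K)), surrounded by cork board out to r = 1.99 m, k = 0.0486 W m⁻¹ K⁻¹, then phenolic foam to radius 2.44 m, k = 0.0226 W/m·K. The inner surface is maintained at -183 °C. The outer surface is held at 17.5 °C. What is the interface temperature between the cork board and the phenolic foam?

Resistance network (inner→outer):
  R_carbon steel = (1/1.23 − 1/1.27)/(4πk) = 0.02561/(4π·39.0) = 5.225×10^-5 K/W
  R_cellular glass = (1/1.27 − 1/1.70)/(4πk) = 0.1992/(4π·0.0499) = 0.3176 K/W
  R_cork board = (1/1.70 − 1/1.99)/(4πk) = 0.08572/(4π·0.0486) = 0.1404 K/W
  R_phenolic foam = (1/1.99 − 1/2.44)/(4πk) = 0.09268/(4π·0.0226) = 0.3263 K/W
ΣR = 5.225×10^-5 + 0.3176 + 0.1404 + 0.3263 = 0.7844 K/W
Q = ΔT/ΣR = (-183 °C − 17.5 °C)/0.7844 = -255.6 W
From the inner boundary to the cork board/phenolic foam interface, ΣR_partial = 0.4581 K/W.
T_interface = T_in − Q·ΣR_partial = -183 °C − (-255.6)(0.4581) = -65.9 °C

T = -65.9 °C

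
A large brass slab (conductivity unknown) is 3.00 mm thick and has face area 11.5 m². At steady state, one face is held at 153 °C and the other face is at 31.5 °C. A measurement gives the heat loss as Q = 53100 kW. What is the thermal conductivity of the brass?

k = 114 W/m·K

ΣR = ΔT/Q = |153 − 31.5|/5.31×10^7 = 2.288×10^-6 K/W
L/(kA) = 2.288×10^-6 ⇒ k = 0.00300/(2.288×10^-6·11.5) = 114 W/m·K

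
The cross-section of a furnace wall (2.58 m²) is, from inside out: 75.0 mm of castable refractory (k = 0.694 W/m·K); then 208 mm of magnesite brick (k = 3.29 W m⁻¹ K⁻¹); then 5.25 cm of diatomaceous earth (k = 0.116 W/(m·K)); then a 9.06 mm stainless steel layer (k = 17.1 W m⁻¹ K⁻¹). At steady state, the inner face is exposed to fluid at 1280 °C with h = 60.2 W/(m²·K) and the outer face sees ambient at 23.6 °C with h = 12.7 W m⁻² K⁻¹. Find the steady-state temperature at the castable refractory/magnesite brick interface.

T = 1062 °C

Series thermal resistances, inner to outer:
  R_conv,in = 1/(hA) = 1/(60.2·2.58) = 0.006438 K/W
  R_castable refractory = L/(kA) = 0.0750/(0.694·2.58) = 0.04189 K/W
  R_magnesite brick = L/(kA) = 0.208/(3.29·2.58) = 0.02450 K/W
  R_diatomaceous earth = L/(kA) = 0.0525/(0.116·2.58) = 0.1754 K/W
  R_stainless steel = L/(kA) = 0.00906/(17.1·2.58) = 2.054×10^-4 K/W
  R_conv,out = 1/(hA) = 1/(12.7·2.58) = 0.03052 K/W
ΣR = 0.006438 + 0.04189 + 0.02450 + 0.1754 + 2.054×10^-4 + 0.03052 = 0.2790 K/W
Q = ΔT/ΣR = (1280 °C − 23.6 °C)/0.2790 = 4503 W
From the inner boundary to the castable refractory/magnesite brick interface, ΣR_partial = 0.04833 K/W.
T_interface = T_in − Q·ΣR_partial = 1280 °C − (4503)(0.04833) = 1062 °C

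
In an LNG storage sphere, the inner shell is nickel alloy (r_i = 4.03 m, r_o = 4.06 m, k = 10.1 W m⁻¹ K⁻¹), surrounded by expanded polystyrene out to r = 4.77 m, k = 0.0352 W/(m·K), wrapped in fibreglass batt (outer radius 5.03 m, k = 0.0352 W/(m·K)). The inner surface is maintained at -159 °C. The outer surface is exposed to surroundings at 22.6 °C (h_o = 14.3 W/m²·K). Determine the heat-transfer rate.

Q = 1690 W

Series thermal resistances, inner to outer:
  R_nickel alloy = (1/4.03 − 1/4.06)/(4πk) = 0.001834/(4π·10.1) = 1.445×10^-5 K/W
  R_expanded polystyrene = (1/4.06 − 1/4.77)/(4πk) = 0.03666/(4π·0.0352) = 0.08288 K/W
  R_fibreglass batt = (1/4.77 − 1/5.03)/(4πk) = 0.01084/(4π·0.0352) = 0.02450 K/W
  R_conv,out = 1/(4πr²h) = 1/(4π·5.03²·14.3) = 2.199×10^-4 K/W
ΣR = 1.445×10^-5 + 0.08288 + 0.02450 + 2.199×10^-4 = 0.1076 K/W
Q = ΔT/ΣR = (-159 °C − 22.6 °C)/0.1076 = -1690 W
(Negative Q ⇒ heat flows inward; heat gain = 1690 W.)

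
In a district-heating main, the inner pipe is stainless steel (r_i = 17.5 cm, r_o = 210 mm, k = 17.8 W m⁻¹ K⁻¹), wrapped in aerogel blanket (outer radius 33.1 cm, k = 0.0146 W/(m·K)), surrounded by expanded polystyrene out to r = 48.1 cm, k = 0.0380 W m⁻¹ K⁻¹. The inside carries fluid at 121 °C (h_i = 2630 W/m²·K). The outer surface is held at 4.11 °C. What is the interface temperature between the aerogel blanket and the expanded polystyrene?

Treat each layer as a resistance in series:
  R'_conv,in = 1/(2πr h) = 1/(2π·0.175·2630) = 3.458×10^-4 m·K/W
  R'_stainless steel = ln(0.210/0.175)/(2πk) = 0.1823/(2π·17.8) = 0.001630 m·K/W
  R'_aerogel blanket = ln(0.331/0.210)/(2πk) = 0.4550/(2π·0.0146) = 4.960 m·K/W
  R'_expanded polystyrene = ln(0.481/0.331)/(2πk) = 0.3737/(2π·0.0380) = 1.565 m·K/W
ΣR = 3.458×10^-4 + 0.001630 + 4.960 + 1.565 = 6.527 m·K/W
Q' = ΔT/ΣR = (121 °C − 4.11 °C)/6.527 = 17.91 W/m
From the inner boundary to the aerogel blanket/expanded polystyrene interface, ΣR_partial = 4.962 m·K/W.
T_interface = T_in − Q'·ΣR_partial = 121 °C − (17.91)(4.962) = 32.1 °C

T = 32.1 °C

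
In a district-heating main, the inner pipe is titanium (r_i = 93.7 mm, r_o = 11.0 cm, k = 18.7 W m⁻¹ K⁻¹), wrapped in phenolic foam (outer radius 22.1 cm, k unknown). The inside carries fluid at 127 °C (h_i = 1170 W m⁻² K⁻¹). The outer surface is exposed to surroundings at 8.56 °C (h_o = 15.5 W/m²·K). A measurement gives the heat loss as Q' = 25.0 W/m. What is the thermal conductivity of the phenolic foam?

k = 0.0237 W/m·K

ΣR = ΔT/Q' = |127 − 8.56|/25.0 = 4.738 m·K/W
Known resistances:
  R'_conv,in = 1/(2πr h) = 1/(2π·0.0937·1170) = 0.001452 m·K/W
  R'_titanium = ln(0.110/0.0937)/(2πk) = 0.1604/(2π·18.7) = 0.001365 m·K/W
  R'_conv,out = 1/(2πr h) = 1/(2π·0.221·15.5) = 0.04646 m·K/W
R_phenolic foam = ΣR − ΣR_known = 4.738 − 0.04928 = 4.689 m·K/W
ln(r₂/r₁)/(2πk) = 4.689 ⇒ k = 0.6977/(2π·4.689) = 0.0237 W/m·K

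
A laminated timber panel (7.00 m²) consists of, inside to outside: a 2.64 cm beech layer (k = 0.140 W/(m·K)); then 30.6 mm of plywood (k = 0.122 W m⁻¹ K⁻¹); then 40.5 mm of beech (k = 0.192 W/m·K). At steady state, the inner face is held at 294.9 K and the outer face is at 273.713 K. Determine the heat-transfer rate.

Q = 228 W

Treat each layer as a resistance in series:
  R_beech = L/(kA) = 0.0264/(0.140·7.00) = 0.02694 K/W
  R_plywood = L/(kA) = 0.0306/(0.122·7.00) = 0.03583 K/W
  R_beech = L/(kA) = 0.0405/(0.192·7.00) = 0.03013 K/W
ΣR = 0.02694 + 0.03583 + 0.03013 = 0.09290 K/W
Q = ΔT/ΣR = (294.9 K − 273.713 K)/0.09290 = 228 W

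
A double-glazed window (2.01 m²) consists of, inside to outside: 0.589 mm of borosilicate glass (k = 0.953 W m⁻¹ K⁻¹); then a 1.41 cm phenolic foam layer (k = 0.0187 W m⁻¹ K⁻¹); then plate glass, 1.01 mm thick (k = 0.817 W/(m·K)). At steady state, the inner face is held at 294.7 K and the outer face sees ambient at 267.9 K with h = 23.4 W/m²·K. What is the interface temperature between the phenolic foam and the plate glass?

T = 269.38 K

Series thermal resistances, inner to outer:
  R_borosilicate glass = L/(kA) = 5.89×10^-4/(0.953·2.01) = 3.075×10^-4 K/W
  R_phenolic foam = L/(kA) = 0.0141/(0.0187·2.01) = 0.3751 K/W
  R_plate glass = L/(kA) = 0.00101/(0.817·2.01) = 6.150×10^-4 K/W
  R_conv,out = 1/(hA) = 1/(23.4·2.01) = 0.02126 K/W
ΣR = 3.075×10^-4 + 0.3751 + 6.150×10^-4 + 0.02126 = 0.3973 K/W
Q = ΔT/ΣR = (294.7 K − 267.9 K)/0.3973 = 67.46 W
From the inner boundary to the phenolic foam/plate glass interface, ΣR_partial = 0.3754 K/W.
T_interface = T_in − Q·ΣR_partial = 294.7 K − (67.46)(0.3754) = 269.38 K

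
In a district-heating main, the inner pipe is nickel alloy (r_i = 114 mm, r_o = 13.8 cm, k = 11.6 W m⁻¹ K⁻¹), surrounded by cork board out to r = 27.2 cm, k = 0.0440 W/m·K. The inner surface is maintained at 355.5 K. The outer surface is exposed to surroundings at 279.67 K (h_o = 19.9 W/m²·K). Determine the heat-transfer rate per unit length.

Q' = 30.5 W/m

Series thermal resistances, inner to outer:
  R'_nickel alloy = ln(0.138/0.114)/(2πk) = 0.1911/(2π·11.6) = 0.002621 m·K/W
  R'_cork board = ln(0.272/0.138)/(2πk) = 0.6785/(2π·0.0440) = 2.454 m·K/W
  R'_conv,out = 1/(2πr h) = 1/(2π·0.272·19.9) = 0.02940 m·K/W
ΣR = 0.002621 + 2.454 + 0.02940 = 2.486 m·K/W
Q' = ΔT/ΣR = (355.5 K − 279.67 K)/2.486 = 30.5 W/m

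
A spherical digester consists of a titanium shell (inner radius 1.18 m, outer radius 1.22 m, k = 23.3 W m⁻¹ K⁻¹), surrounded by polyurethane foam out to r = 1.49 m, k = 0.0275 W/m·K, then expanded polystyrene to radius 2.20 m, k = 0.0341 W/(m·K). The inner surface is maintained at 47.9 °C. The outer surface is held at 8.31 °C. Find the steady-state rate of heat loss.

Treat each layer as a resistance in series:
  R_titanium = (1/1.18 − 1/1.22)/(4πk) = 0.02779/(4π·23.3) = 9.490×10^-5 K/W
  R_polyurethane foam = (1/1.22 − 1/1.49)/(4πk) = 0.1485/(4π·0.0275) = 0.4298 K/W
  R_expanded polystyrene = (1/1.49 − 1/2.20)/(4πk) = 0.2166/(4π·0.0341) = 0.5055 K/W
ΣR = 9.490×10^-5 + 0.4298 + 0.5055 = 0.9354 K/W
Q = ΔT/ΣR = (47.9 °C − 8.31 °C)/0.9354 = 42.3 W

Q = 42.3 W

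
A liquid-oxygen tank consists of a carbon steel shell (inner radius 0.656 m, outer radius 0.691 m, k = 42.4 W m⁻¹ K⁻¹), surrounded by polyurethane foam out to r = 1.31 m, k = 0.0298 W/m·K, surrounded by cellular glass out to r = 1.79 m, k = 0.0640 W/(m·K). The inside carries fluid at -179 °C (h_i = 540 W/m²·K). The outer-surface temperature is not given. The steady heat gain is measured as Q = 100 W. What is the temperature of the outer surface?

T_out = 29.1 °C

Series resistances:
  R_conv,in = 1/(4πr²h) = 1/(4π·0.656²·540) = 3.424×10^-4 K/W
  R_carbon steel = (1/0.656 − 1/0.691)/(4πk) = 0.07721/(4π·42.4) = 1.449×10^-4 K/W
  R_polyurethane foam = (1/0.691 − 1/1.31)/(4πk) = 0.6838/(4π·0.0298) = 1.826 K/W
  R_cellular glass = (1/1.31 − 1/1.79)/(4πk) = 0.2047/(4π·0.0640) = 0.2545 K/W
ΣR = 2.081 K/W
ΔT = Q·ΣR = 100 × 2.081 = 208.1 K
Heat flows inward, so T_out = T_in + ΔT = -179 + 208.1 = 29.1 °C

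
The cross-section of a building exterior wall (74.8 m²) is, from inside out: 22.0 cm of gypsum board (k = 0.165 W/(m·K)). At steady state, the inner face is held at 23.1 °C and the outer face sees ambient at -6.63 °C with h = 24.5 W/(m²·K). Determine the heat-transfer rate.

Q = 1620 W

Series thermal resistances, inner to outer:
  R_gypsum board = L/(kA) = 0.220/(0.165·74.8) = 0.01783 K/W
  R_conv,out = 1/(hA) = 1/(24.5·74.8) = 5.457×10^-4 K/W
ΣR = 0.01783 + 5.457×10^-4 = 0.01838 K/W
Q = ΔT/ΣR = (23.1 °C − -6.63 °C)/0.01838 = 1620 W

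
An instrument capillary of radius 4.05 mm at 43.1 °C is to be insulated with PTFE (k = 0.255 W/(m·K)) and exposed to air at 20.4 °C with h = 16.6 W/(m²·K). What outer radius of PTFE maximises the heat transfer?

r_cr = 1.54 cm

For a cylinder, r_cr = k_ins/h = 0.255/16.6 = 0.0154 m = 1.54 cm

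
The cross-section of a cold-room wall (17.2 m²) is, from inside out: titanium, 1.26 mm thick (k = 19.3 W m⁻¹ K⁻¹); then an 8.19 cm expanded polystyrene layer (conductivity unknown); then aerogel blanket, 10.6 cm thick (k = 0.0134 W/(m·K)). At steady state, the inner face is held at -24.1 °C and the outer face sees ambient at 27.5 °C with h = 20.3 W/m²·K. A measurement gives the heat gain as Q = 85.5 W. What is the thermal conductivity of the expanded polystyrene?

ΣR = ΔT/Q = |-24.1 − 27.5|/85.5 = 0.6035 K/W
Known resistances:
  R_titanium = L/(kA) = 0.00126/(19.3·17.2) = 3.796×10^-6 K/W
  R_aerogel blanket = L/(kA) = 0.106/(0.0134·17.2) = 0.4599 K/W
  R_conv,out = 1/(hA) = 1/(20.3·17.2) = 0.002864 K/W
R_expanded polystyrene = ΣR − ΣR_known = 0.6035 − 0.4628 = 0.1407 K/W
L/(kA) = 0.1407 ⇒ k = 0.0819/(0.1407·17.2) = 0.0338 W/m·K

k = 0.0338 W/m·K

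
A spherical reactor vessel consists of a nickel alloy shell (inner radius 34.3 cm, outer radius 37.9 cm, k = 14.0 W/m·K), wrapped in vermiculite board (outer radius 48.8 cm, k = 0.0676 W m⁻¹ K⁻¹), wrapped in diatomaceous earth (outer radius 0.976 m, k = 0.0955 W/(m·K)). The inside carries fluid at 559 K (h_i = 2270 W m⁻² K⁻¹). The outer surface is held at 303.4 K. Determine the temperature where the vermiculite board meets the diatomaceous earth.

T = 444 K

Treat each layer as a resistance in series:
  R_conv,in = 1/(4πr²h) = 1/(4π·0.343²·2270) = 2.980×10^-4 K/W
  R_nickel alloy = (1/0.343 − 1/0.379)/(4πk) = 0.2769/(4π·14.0) = 0.001574 K/W
  R_vermiculite board = (1/0.379 − 1/0.488)/(4πk) = 0.5893/(4π·0.0676) = 0.6938 K/W
  R_diatomaceous earth = (1/0.488 − 1/0.976)/(4πk) = 1.025/(4π·0.0955) = 0.8538 K/W
ΣR = 2.980×10^-4 + 0.001574 + 0.6938 + 0.8538 = 1.549 K/W
Q = ΔT/ΣR = (559 K − 303.4 K)/1.549 = 165.0 W
From the inner boundary to the vermiculite board/diatomaceous earth interface, ΣR_partial = 0.6957 K/W.
T_interface = T_in − Q·ΣR_partial = 559 K − (165.0)(0.6957) = 444 K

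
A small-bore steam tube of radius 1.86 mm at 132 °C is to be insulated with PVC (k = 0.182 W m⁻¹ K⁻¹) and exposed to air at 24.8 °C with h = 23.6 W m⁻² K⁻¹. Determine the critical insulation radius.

For a cylinder, r_cr = k_ins/h = 0.182/23.6 = 0.00771 m = 0.771 cm

r_cr = 0.771 cm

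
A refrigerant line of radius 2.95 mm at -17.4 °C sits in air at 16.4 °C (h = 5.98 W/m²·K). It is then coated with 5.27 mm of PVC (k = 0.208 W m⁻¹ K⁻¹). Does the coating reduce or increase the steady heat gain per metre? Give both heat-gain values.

Critical radius for a cylinder: r_cr = k/h = 0.0348 m = 3.48 cm.
Outer radius after coating: r₂ = 0.00295 + 0.00527 = 0.00822 m.
Since r₁ < r_cr and r₂ ≤ r_cr, the coating moves toward the maximum at r_cr — heat gain rises.
Bare: R = 1/(2πr₁h) = 9.022 m·K/W; Q = 33.8/9.022 = 3.75 W/m.
Coated: R = R_cond + R_conv = 4.022 m·K/W; Q = 33.8/4.022 = 8.40 W/m.

increases: 3.75 → 8.40 W/m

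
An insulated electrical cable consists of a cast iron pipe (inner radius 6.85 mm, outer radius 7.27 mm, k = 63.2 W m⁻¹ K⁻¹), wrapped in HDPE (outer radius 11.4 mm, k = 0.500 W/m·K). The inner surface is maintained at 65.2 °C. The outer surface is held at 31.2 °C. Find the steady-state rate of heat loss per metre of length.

Resistance network (inner→outer):
  R'_cast iron = ln(0.00727/0.00685)/(2πk) = 0.05951/(2π·63.2) = 1.499×10^-4 m·K/W
  R'_HDPE = ln(0.0114/0.00727)/(2πk) = 0.4499/(2π·0.500) = 0.1432 m·K/W
ΣR = 1.499×10^-4 + 0.1432 = 0.1433 m·K/W
Q' = ΔT/ΣR = (65.2 °C − 31.2 °C)/0.1433 = 237 W/m

Q' = 237 W/m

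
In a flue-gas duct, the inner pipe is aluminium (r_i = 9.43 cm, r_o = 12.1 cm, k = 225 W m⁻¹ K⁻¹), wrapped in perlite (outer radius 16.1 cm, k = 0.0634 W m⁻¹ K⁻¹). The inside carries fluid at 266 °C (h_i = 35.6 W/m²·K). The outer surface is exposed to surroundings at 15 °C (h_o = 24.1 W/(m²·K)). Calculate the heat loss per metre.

Treat each layer as a resistance in series:
  R'_conv,in = 1/(2πr h) = 1/(2π·0.0943·35.6) = 0.04741 m·K/W
  R'_aluminium = ln(0.121/0.0943)/(2πk) = 0.2493/(2π·225) = 1.764×10^-4 m·K/W
  R'_perlite = ln(0.161/0.121)/(2πk) = 0.2856/(2π·0.0634) = 0.7170 m·K/W
  R'_conv,out = 1/(2πr h) = 1/(2π·0.161·24.1) = 0.04102 m·K/W
ΣR = 0.04741 + 1.764×10^-4 + 0.7170 + 0.04102 = 0.8056 m·K/W
Q' = ΔT/ΣR = (266 °C − 15 °C)/0.8056 = 312 W/m

Q' = 312 W/m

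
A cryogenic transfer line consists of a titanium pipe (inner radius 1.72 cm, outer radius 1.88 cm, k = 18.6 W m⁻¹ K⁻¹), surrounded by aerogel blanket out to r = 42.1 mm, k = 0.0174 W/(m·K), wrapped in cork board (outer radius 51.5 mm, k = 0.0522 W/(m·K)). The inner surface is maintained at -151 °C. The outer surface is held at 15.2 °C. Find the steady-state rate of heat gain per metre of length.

Q' = 20.8 W/m

Treat each layer as a resistance in series:
  R'_titanium = ln(0.0188/0.0172)/(2πk) = 0.08895/(2π·18.6) = 7.611×10^-4 m·K/W
  R'_aerogel blanket = ln(0.0421/0.0188)/(2πk) = 0.8062/(2π·0.0174) = 7.374 m·K/W
  R'_cork board = ln(0.0515/0.0421)/(2πk) = 0.2015/(2π·0.0522) = 0.6145 m·K/W
ΣR = 7.611×10^-4 + 7.374 + 0.6145 = 7.989 m·K/W
Q' = ΔT/ΣR = (-151 °C − 15.2 °C)/7.989 = -20.8 W/m
(Negative Q' ⇒ heat flows inward; heat gain = 20.8 W/m.)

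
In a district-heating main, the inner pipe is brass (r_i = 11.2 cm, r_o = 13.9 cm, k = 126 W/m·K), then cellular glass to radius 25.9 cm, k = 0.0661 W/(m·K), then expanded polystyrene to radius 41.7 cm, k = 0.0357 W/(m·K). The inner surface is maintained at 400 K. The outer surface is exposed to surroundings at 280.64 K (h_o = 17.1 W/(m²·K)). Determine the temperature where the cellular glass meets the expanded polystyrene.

T = 350.9 K

Resistance network (inner→outer):
  R'_brass = ln(0.139/0.112)/(2πk) = 0.2160/(2π·126) = 2.728×10^-4 m·K/W
  R'_cellular glass = ln(0.259/0.139)/(2πk) = 0.6224/(2π·0.0661) = 1.498 m·K/W
  R'_expanded polystyrene = ln(0.417/0.259)/(2πk) = 0.4763/(2π·0.0357) = 2.123 m·K/W
  R'_conv,out = 1/(2πr h) = 1/(2π·0.417·17.1) = 0.02232 m·K/W
ΣR = 2.728×10^-4 + 1.498 + 2.123 + 0.02232 = 3.644 m·K/W
Q' = ΔT/ΣR = (400 K − 280.64 K)/3.644 = 32.76 W/m
From the inner boundary to the cellular glass/expanded polystyrene interface, ΣR_partial = 1.498 m·K/W.
T_interface = T_in − Q'·ΣR_partial = 400 K − (32.76)(1.498) = 350.9 K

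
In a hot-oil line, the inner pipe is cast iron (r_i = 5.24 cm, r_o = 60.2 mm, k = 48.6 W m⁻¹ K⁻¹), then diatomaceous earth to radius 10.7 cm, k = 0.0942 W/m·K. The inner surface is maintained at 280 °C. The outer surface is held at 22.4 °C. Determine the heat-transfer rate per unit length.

Resistance network (inner→outer):
  R'_cast iron = ln(0.0602/0.0524)/(2πk) = 0.1388/(2π·48.6) = 4.544×10^-4 m·K/W
  R'_diatomaceous earth = ln(0.107/0.0602)/(2πk) = 0.5752/(2π·0.0942) = 0.9718 m·K/W
ΣR = 4.544×10^-4 + 0.9718 = 0.9723 m·K/W
Q' = ΔT/ΣR = (280 °C − 22.4 °C)/0.9723 = 265 W/m

Q' = 265 W/m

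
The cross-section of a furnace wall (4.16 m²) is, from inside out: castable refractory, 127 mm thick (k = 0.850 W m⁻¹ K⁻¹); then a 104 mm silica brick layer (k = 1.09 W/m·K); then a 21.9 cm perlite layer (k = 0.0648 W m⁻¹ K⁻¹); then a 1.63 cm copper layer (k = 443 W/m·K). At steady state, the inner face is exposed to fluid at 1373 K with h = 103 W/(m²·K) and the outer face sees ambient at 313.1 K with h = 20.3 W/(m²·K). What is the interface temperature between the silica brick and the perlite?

Resistance network (inner→outer):
  R_conv,in = 1/(hA) = 1/(103·4.16) = 0.002334 K/W
  R_castable refractory = L/(kA) = 0.127/(0.850·4.16) = 0.03592 K/W
  R_silica brick = L/(kA) = 0.104/(1.09·4.16) = 0.02294 K/W
  R_perlite = L/(kA) = 0.219/(0.0648·4.16) = 0.8124 K/W
  R_copper = L/(kA) = 0.0163/(443·4.16) = 8.845×10^-6 K/W
  R_conv,out = 1/(hA) = 1/(20.3·4.16) = 0.01184 K/W
ΣR = 0.002334 + 0.03592 + 0.02294 + 0.8124 + 8.845×10^-6 + 0.01184 = 0.8854 K/W
Q = ΔT/ΣR = (1373 K − 313.1 K)/0.8854 = 1197 W
From the inner boundary to the silica brick/perlite interface, ΣR_partial = 0.06119 K/W.
T_interface = T_in − Q·ΣR_partial = 1373 K − (1197)(0.06119) = 1300 K

T = 1300 K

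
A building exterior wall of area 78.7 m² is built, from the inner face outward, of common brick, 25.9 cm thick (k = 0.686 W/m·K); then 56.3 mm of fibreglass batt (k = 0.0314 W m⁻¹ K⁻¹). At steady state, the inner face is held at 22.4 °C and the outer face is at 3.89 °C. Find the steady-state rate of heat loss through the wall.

Series thermal resistances, inner to outer:
  R_common brick = L/(kA) = 0.259/(0.686·78.7) = 0.004797 K/W
  R_fibreglass batt = L/(kA) = 0.0563/(0.0314·78.7) = 0.02278 K/W
ΣR = 0.004797 + 0.02278 = 0.02758 K/W
Q = ΔT/ΣR = (22.4 °C − 3.89 °C)/0.02758 = 671 W

Q = 671 W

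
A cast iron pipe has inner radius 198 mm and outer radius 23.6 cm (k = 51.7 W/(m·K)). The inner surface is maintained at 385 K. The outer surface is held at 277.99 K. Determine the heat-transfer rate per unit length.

Q' = 2πk·ΔT/ln(r₂/r₁) = 2π × 51.7 × 107.01 / ln(0.236/0.198) = 1.98×10^5 W/m

Q' = 198 kW/m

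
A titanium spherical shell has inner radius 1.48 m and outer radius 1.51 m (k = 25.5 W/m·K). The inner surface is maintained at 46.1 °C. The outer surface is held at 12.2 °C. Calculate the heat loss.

Q = 4πk·ΔT/(1/r₁ − 1/r₂) = 4π × 25.5 × 33.9 / (1/1.48 − 1/1.51) = 8.09×10^5 W

Q = 809 kW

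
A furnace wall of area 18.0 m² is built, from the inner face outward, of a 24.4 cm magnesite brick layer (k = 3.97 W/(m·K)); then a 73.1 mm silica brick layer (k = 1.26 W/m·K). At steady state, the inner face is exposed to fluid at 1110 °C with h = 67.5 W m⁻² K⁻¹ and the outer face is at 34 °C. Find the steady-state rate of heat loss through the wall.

Series thermal resistances, inner to outer:
  R_conv,in = 1/(hA) = 1/(67.5·18.0) = 8.230×10^-4 K/W
  R_magnesite brick = L/(kA) = 0.244/(3.97·18.0) = 0.003414 K/W
  R_silica brick = L/(kA) = 0.0731/(1.26·18.0) = 0.003223 K/W
ΣR = 8.230×10^-4 + 0.003414 + 0.003223 = 0.007460 K/W
Q = ΔT/ΣR = (1110 °C − 34 °C)/0.007460 = 1.44×10^5 W

Q = 144 kW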